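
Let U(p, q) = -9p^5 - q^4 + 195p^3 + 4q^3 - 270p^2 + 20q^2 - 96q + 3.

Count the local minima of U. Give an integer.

2

U separates as a function of p plus a function of q, so ∇U=0 decouples.
∂U/∂p = -45p(p - 3)(p - 1)(p + 4) = 0 at p ∈ {-4, 0, 1, 3}; ∂U/∂q = -4(q - 4)(q - 2)(q + 3) = 0 at q ∈ {-3, 2, 4}.
The Hessian is diagonal: diag(U_pp, U_qq). Second derivatives: U_pp(-4)=6300, U_pp(0)=-540, U_pp(1)=450, U_pp(3)=-1890; U_qq(-3)=-140, U_qq(2)=40, U_qq(4)=-56.
Local minima occur where both diagonal entries positive: (-4, 2), (1, 2). Count: 2.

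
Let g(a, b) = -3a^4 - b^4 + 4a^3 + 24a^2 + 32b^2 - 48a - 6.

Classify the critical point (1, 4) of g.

saddle point

The mixed partial ∂²g/∂a∂b is 0, so the Hessian at any point is diag(g_aa, g_bb) = diag(12(-3a^2 + 2a + 4), 4(-3b^2 + 16)).
At (1, 4): H = diag(36, -128).
The eigenvalues have opposite signs, so H is indefinite: a saddle point.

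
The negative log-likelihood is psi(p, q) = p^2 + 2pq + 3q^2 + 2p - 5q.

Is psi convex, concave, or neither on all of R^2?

convex

psi is quadratic, so its Hessian is the constant matrix H = [[2, 2], [2, 6]].
det(H) = 8, tr(H) = 8.
det(H) > 0 and tr(H) > 0, so H is positive definite everywhere: convex.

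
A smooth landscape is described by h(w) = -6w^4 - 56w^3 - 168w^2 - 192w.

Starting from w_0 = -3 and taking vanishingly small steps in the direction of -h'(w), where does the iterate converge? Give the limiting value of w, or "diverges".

-2

h'(w) = -24(w + 1)(w + 2)(w + 4), so h'(-3) = -48.
Gradient descent moves in the -h' direction, i.e. w is increasing.
The nearest critical point in that direction is w = -2, where h'' = 48 > 0 (a local minimum). The iterate converges there.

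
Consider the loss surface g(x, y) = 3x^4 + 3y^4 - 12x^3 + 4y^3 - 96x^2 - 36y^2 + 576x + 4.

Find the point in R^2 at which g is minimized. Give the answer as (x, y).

(-4, -3)

g(x,y) separates as P(x) + Q(y) + 4, so its minimum is min P + min Q + 4.
P'(x) = 12(x - 4)(x - 3)(x + 4) vanishes at x ∈ {-4, 3, 4}; Q'(y) = 12y(y - 2)(y + 3) vanishes at y ∈ {-3, 0, 2}.
Local minima of P (where P''>0): P(-4)=-2304, P(4)=768. Local minima of Q: Q(-3)=-189, Q(2)=-64.
So the global minimum of g is P(-4) + Q(-3) + 4 = -2304 − 189 + 4 = -2489, attained at (-4, -3).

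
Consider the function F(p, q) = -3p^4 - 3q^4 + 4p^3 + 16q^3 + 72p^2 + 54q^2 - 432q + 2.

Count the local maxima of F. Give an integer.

4

F separates as a function of p plus a function of q, so ∇F=0 decouples.
∂F/∂p = -12p(p - 4)(p + 3) = 0 at p ∈ {-3, 0, 4}; ∂F/∂q = -12(q - 4)(q - 3)(q + 3) = 0 at q ∈ {-3, 3, 4}.
The Hessian is diagonal: diag(F_pp, F_qq). Second derivatives: F_pp(-3)=-252, F_pp(0)=144, F_pp(4)=-336; F_qq(-3)=-504, F_qq(3)=72, F_qq(4)=-84.
Local maxima occur where both diagonal entries negative: (-3, -3), (-3, 4), (4, -3), (4, 4). Count: 4.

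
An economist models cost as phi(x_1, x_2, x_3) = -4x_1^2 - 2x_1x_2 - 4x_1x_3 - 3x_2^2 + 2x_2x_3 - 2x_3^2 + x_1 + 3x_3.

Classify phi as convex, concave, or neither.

phi is quadratic, so its Hessian is the constant matrix H = [[-8, -2, -4], [-2, -6, 2], [-4, 2, -4]].
Leading principal minors: -8, 44, -16.
Signs alternate −, +, − ⇒ H ≺ 0 ⇒ concave.

concave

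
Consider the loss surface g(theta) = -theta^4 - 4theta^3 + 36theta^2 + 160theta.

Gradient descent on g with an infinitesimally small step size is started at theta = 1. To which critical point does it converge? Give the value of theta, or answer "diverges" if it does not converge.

-2

g'(theta) = -4(theta - 4)(theta + 2)(theta + 5), so g'(1) = 216.
Gradient descent moves in the -g' direction, i.e. theta is decreasing.
The nearest critical point in that direction is theta = -2, where g'' = 72 > 0 (a local minimum). The iterate converges there.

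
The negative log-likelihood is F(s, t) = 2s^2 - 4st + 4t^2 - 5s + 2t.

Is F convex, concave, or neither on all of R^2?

F is quadratic, so its Hessian is the constant matrix H = [[4, -4], [-4, 8]].
det(H) = 16, tr(H) = 12.
det(H) > 0 and tr(H) > 0, so H is positive definite everywhere: convex.

convex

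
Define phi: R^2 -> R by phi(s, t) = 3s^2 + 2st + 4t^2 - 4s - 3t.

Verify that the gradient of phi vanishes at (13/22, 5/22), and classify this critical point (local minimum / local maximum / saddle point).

∇phi = (6s + 2t - 4, 2s + 8t - 3); substituting (13/22, 5/22) gives ∇phi = (0, 0), so (13/22, 5/22) is indeed a critical point.
The Hessian of phi is constant: H = [[6, 2], [2, 8]].
det(H) = 6·8 − 2² = 44.
det(H) > 0 and tr(H) = 14 > 0, so H is positive definite and the point is a local minimum.

local minimum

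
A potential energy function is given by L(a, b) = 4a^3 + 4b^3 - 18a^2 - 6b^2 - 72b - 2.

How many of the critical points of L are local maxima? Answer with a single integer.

1

L separates as a function of a plus a function of b, so ∇L=0 decouples.
∂L/∂a = 12a(a - 3) = 0 at a ∈ {0, 3}; ∂L/∂b = 12(b - 3)(b + 2) = 0 at b ∈ {-2, 3}.
The Hessian is diagonal: diag(L_aa, L_bb). Second derivatives: L_aa(0)=-36, L_aa(3)=36; L_bb(-2)=-60, L_bb(3)=60.
Local maxima occur where both diagonal entries negative: (0, -2). Count: 1.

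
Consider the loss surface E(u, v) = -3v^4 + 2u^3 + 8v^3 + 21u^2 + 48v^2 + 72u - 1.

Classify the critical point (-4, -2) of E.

The mixed partial ∂²E/∂u∂v is 0, so the Hessian at any point is diag(E_uu, E_vv) = diag(6(2u + 7), 12(-3v^2 + 4v + 8)).
At (-4, -2): H = diag(-6, -144).
Both eigenvalues are negative, so H is negative definite: a local maximum.

local maximum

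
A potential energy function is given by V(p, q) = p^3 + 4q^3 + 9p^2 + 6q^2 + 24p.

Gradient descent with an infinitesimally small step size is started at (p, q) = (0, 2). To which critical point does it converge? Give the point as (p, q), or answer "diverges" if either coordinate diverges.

(-2, 0)

V is separable, so gradient descent decouples: p follows -∂V/∂p, q follows -∂V/∂q.
∂V/∂p = 3(p + 2)(p + 4); at p=0 this is 24, so p decreases.
∂V/∂q = 12q(q + 1); at q=2 this is 72, so q decreases.
p converges to its nearest critical value -2 (a local min of the p-part); q converges to 0. The iterate converges to (-2, 0).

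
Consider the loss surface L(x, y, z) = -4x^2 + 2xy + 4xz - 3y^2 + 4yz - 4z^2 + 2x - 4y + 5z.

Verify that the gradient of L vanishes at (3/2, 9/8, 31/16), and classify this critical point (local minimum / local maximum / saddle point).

local maximum

∇L = (-8x + 2y + 4z + 2, 2x - 6y + 4z - 4, 4x + 4y - 8z + 5); substituting (3/2, 9/8, 31/16) gives ∇L = (0, 0, 0), so (3/2, 9/8, 31/16) is indeed a critical point.
The Hessian is constant: H = [[-8, 2, 4], [2, -6, 4], [4, 4, -8]].
Leading principal minors: Δ₁ = -8, Δ₂ = 44, Δ₃ = -64.
The minors alternate sign starting negative (−, +, −), so H is negative definite: a local maximum.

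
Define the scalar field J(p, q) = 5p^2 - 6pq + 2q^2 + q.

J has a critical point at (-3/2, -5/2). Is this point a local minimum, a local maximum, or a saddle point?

The Hessian of J is constant: H = [[10, -6], [-6, 4]].
det(H) = 10·4 − (-6)² = 4.
det(H) > 0 and tr(H) = 14 > 0, so H is positive definite and the point is a local minimum.

local minimum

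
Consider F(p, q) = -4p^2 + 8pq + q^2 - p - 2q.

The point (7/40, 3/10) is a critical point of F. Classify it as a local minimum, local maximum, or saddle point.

saddle point

The Hessian of F is constant: H = [[-8, 8], [8, 2]].
det(H) = (-8)·2 − 8² = -80.
Since det(H) < 0, H is indefinite and the critical point is a saddle point.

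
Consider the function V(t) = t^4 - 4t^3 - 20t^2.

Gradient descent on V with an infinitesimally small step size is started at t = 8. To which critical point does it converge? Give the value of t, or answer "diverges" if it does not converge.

5

V'(t) = 4t(t - 5)(t + 2), so V'(8) = 960.
Gradient descent moves in the -V' direction, i.e. t is decreasing.
The nearest critical point in that direction is t = 5, where V'' = 140 > 0 (a local minimum). The iterate converges there.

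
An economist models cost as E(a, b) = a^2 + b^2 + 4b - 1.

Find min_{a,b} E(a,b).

E(a,b) separates as P(a) + Q(b) − 1, so its minimum is min P + min Q − 1.
P'(a) = 2a vanishes at a ∈ {0}; Q'(b) = 2b + 4 vanishes at b ∈ {-2}.
Local minima of P (where P''>0): P(0)=0. Local minima of Q: Q(-2)=-4.
So the global minimum of E is P(0) + Q(-2) − 1 = 0 − 4 − 1 = -5, attained at (0, -2).

-5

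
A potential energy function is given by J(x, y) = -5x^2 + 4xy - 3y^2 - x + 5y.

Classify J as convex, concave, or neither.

concave

J is quadratic, so its Hessian is the constant matrix H = [[-10, 4], [4, -6]].
det(H) = 44, tr(H) = -16.
det(H) > 0 and tr(H) < 0, so H is negative definite everywhere: concave.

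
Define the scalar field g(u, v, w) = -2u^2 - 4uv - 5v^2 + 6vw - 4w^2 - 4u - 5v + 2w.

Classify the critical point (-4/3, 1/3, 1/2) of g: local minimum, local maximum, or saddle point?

local maximum

The Hessian is constant: H = [[-4, -4, 0], [-4, -10, 6], [0, 6, -8]].
Leading principal minors: Δ₁ = -4, Δ₂ = 24, Δ₃ = -48.
The minors alternate sign starting negative (−, +, −), so H is negative definite: a local maximum.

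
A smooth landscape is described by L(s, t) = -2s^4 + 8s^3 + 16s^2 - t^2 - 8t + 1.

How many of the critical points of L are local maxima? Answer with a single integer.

2

L separates as a function of s plus a function of t, so ∇L=0 decouples.
∂L/∂s = -8s(s - 4)(s + 1) = 0 at s ∈ {-1, 0, 4}; ∂L/∂t = -2(t + 4) = 0 at t ∈ {-4}.
The Hessian is diagonal: diag(L_ss, L_tt). Second derivatives: L_ss(-1)=-40, L_ss(0)=32, L_ss(4)=-160; L_tt(-4)=-2.
Local maxima occur where both diagonal entries negative: (-1, -4), (4, -4). Count: 2.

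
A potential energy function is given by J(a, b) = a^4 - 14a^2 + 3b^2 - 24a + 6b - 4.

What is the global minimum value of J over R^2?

J(a,b) separates as P(a) + Q(b) − 4, so its minimum is min P + min Q − 4.
P'(a) = 4(a - 3)(a + 1)(a + 2) vanishes at a ∈ {-2, -1, 3}; Q'(b) = 6b + 6 vanishes at b ∈ {-1}.
Local minima of P (where P''>0): P(-2)=8, P(3)=-117. Local minima of Q: Q(-1)=-3.
So the global minimum of J is P(3) + Q(-1) − 4 = -117 − 3 − 4 = -124, attained at (3, -1).

-124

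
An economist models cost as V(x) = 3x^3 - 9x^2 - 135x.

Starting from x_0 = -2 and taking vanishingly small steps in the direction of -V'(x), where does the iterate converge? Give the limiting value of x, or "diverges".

5

V'(x) = 9(x - 5)(x + 3), so V'(-2) = -63.
Gradient descent moves in the -V' direction, i.e. x is increasing.
The nearest critical point in that direction is x = 5, where V'' = 72 > 0 (a local minimum). The iterate converges there.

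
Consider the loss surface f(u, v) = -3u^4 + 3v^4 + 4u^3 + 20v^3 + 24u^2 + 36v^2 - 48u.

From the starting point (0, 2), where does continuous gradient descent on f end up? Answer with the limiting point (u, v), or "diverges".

(1, 0)

f is separable, so gradient descent decouples: u follows -∂f/∂u, v follows -∂f/∂v.
∂f/∂u = -12(u - 2)(u - 1)(u + 2); at u=0 this is -48, so u increases.
∂f/∂v = 12v(v + 2)(v + 3); at v=2 this is 480, so v decreases.
u converges to its nearest critical value 1 (a local min of the u-part); v converges to 0. The iterate converges to (1, 0).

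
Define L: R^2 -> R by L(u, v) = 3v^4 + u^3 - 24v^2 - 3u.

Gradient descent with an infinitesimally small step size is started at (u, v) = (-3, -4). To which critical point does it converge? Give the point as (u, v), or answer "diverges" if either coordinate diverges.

L is separable, so gradient descent decouples: u follows -∂L/∂u, v follows -∂L/∂v.
∂L/∂u = 3(u - 1)(u + 1); at u=-3 this is 24, so u decreases.
∂L/∂v = 12v(v - 2)(v + 2); at v=-4 this is -576, so v increases.
The u-coordinate has no critical point in that direction and runs off to infinity.

diverges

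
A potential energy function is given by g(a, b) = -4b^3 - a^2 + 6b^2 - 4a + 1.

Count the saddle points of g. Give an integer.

g separates as a function of a plus a function of b, so ∇g=0 decouples.
∂g/∂a = -2(a + 2) = 0 at a ∈ {-2}; ∂g/∂b = -12b(b - 1) = 0 at b ∈ {0, 1}.
The Hessian is diagonal: diag(g_aa, g_bb). Second derivatives: g_aa(-2)=-2; g_bb(0)=12, g_bb(1)=-12.
Saddle points occur where the two diagonal entries have opposite signs: (-2, 0). Count: 1.

1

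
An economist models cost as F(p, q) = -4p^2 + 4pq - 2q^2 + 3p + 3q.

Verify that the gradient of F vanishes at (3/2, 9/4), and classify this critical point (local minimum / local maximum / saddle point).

∇F = (-8p + 4q + 3, 4p - 4q + 3); substituting (3/2, 9/4) gives ∇F = (0, 0), so (3/2, 9/4) is indeed a critical point.
The Hessian of F is constant: H = [[-8, 4], [4, -4]].
det(H) = (-8)·(-4) − 4² = 16.
det(H) > 0 and tr(H) = -12 < 0, so H is negative definite and the point is a local maximum.

local maximum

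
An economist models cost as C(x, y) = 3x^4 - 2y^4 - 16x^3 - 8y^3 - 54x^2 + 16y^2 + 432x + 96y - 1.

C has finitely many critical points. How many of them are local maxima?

2

C separates as a function of x plus a function of y, so ∇C=0 decouples.
∂C/∂x = 12(x - 4)(x - 3)(x + 3) = 0 at x ∈ {-3, 3, 4}; ∂C/∂y = -8(y - 2)(y + 2)(y + 3) = 0 at y ∈ {-3, -2, 2}.
The Hessian is diagonal: diag(C_xx, C_yy). Second derivatives: C_xx(-3)=504, C_xx(3)=-72, C_xx(4)=84; C_yy(-3)=-40, C_yy(-2)=32, C_yy(2)=-160.
Local maxima occur where both diagonal entries negative: (3, -3), (3, 2). Count: 2.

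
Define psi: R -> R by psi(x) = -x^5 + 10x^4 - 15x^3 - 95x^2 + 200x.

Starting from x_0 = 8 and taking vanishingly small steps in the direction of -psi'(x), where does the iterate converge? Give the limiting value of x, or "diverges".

diverges

psi'(x) = -5(x - 5)(x - 4)(x - 1)(x + 2), so psi'(8) = -4200.
Gradient descent moves in the -psi' direction, i.e. x is increasing.
There is no critical point above x=8, and psi' keeps the same sign, so the iterate runs off to +∞.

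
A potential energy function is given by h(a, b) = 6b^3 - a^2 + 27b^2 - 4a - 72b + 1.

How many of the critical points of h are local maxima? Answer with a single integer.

1

h separates as a function of a plus a function of b, so ∇h=0 decouples.
∂h/∂a = -2(a + 2) = 0 at a ∈ {-2}; ∂h/∂b = 18(b - 1)(b + 4) = 0 at b ∈ {-4, 1}.
The Hessian is diagonal: diag(h_aa, h_bb). Second derivatives: h_aa(-2)=-2; h_bb(-4)=-90, h_bb(1)=90.
Local maxima occur where both diagonal entries negative: (-2, -4). Count: 1.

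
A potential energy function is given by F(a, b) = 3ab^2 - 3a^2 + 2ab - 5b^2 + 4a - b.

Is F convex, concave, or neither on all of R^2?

The term 3ab^2 is cubic, so the Hessian is not constant.
∂²F/∂b² = 6a - 10, which takes both signs as a varies (negative for sufficiently negative a). A diagonal entry of the Hessian changing sign means the Hessian is neither positive- nor negative-semidefinite on all of R^2.

neither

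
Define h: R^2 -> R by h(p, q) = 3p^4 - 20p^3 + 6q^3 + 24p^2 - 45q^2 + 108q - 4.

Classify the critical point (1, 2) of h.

The mixed partial ∂²h/∂p∂q is 0, so the Hessian at any point is diag(h_pp, h_qq) = diag(12(3p^2 - 10p + 4), 18(2q - 5)).
At (1, 2): H = diag(-36, -18).
Both eigenvalues are negative, so H is negative definite: a local maximum.

local maximum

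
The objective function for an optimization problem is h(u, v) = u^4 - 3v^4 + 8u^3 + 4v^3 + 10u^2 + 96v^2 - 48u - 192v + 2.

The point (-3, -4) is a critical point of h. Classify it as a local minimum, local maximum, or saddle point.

local maximum

The mixed partial ∂²h/∂u∂v is 0, so the Hessian at any point is diag(h_uu, h_vv) = diag(4(3u^2 + 12u + 5), 12(-3v^2 + 2v + 16)).
At (-3, -4): H = diag(-16, -480).
Both eigenvalues are negative, so H is negative definite: a local maximum.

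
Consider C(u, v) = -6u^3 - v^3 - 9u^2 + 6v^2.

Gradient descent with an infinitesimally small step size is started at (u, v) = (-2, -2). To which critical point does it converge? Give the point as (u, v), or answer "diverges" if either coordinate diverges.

(-1, 0)

C is separable, so gradient descent decouples: u follows -∂C/∂u, v follows -∂C/∂v.
∂C/∂u = -18u(u + 1); at u=-2 this is -36, so u increases.
∂C/∂v = -3v(v - 4); at v=-2 this is -36, so v increases.
u converges to its nearest critical value -1 (a local min of the u-part); v converges to 0. The iterate converges to (-1, 0).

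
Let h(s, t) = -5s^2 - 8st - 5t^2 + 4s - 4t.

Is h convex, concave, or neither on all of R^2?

concave

h is quadratic, so its Hessian is the constant matrix H = [[-10, -8], [-8, -10]].
det(H) = 36, tr(H) = -20.
det(H) > 0 and tr(H) < 0, so H is negative definite everywhere: concave.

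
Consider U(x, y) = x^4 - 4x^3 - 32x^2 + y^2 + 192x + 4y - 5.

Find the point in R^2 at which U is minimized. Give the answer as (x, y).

U(x,y) separates as P(x) + Q(y) − 5, so its minimum is min P + min Q − 5.
P'(x) = 4(x - 4)(x - 3)(x + 4) vanishes at x ∈ {-4, 3, 4}; Q'(y) = 2y + 4 vanishes at y ∈ {-2}.
Local minima of P (where P''>0): P(-4)=-768, P(4)=256. Local minima of Q: Q(-2)=-4.
So the global minimum of U is P(-4) + Q(-2) − 5 = -768 − 4 − 5 = -777, attained at (-4, -2).

(-4, -2)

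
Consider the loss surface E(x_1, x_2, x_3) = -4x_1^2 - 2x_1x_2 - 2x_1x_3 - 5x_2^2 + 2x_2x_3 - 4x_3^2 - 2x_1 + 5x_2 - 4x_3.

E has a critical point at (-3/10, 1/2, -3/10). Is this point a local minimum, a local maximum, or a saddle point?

local maximum

The Hessian is constant: H = [[-8, -2, -2], [-2, -10, 2], [-2, 2, -8]].
Leading principal minors: Δ₁ = -8, Δ₂ = 76, Δ₃ = -520.
The minors alternate sign starting negative (−, +, −), so H is negative definite: a local maximum.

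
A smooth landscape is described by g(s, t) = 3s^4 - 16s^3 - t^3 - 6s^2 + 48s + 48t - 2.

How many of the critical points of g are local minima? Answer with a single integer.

g separates as a function of s plus a function of t, so ∇g=0 decouples.
∂g/∂s = 12(s - 4)(s - 1)(s + 1) = 0 at s ∈ {-1, 1, 4}; ∂g/∂t = -3(t - 4)(t + 4) = 0 at t ∈ {-4, 4}.
The Hessian is diagonal: diag(g_ss, g_tt). Second derivatives: g_ss(-1)=120, g_ss(1)=-72, g_ss(4)=180; g_tt(-4)=24, g_tt(4)=-24.
Local minima occur where both diagonal entries positive: (-1, -4), (4, -4). Count: 2.

2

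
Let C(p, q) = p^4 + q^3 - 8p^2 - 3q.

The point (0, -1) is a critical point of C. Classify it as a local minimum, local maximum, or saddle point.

The mixed partial ∂²C/∂p∂q is 0, so the Hessian at any point is diag(C_pp, C_qq) = diag(4(3p^2 - 4), 6q).
At (0, -1): H = diag(-16, -6).
Both eigenvalues are negative, so H is negative definite: a local maximum.

local maximum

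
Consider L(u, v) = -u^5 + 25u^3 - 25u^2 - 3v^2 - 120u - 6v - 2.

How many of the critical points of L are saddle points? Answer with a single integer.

L separates as a function of u plus a function of v, so ∇L=0 decouples.
∂L/∂u = -5(u - 3)(u - 2)(u + 1)(u + 4) = 0 at u ∈ {-4, -1, 2, 3}; ∂L/∂v = -6(v + 1) = 0 at v ∈ {-1}.
The Hessian is diagonal: diag(L_uu, L_vv). Second derivatives: L_uu(-4)=630, L_uu(-1)=-180, L_uu(2)=90, L_uu(3)=-140; L_vv(-1)=-6.
Saddle points occur where the two diagonal entries have opposite signs: (-4, -1), (2, -1). Count: 2.

2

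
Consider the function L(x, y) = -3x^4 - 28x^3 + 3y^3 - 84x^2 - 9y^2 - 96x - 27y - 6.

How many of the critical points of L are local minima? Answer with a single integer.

L separates as a function of x plus a function of y, so ∇L=0 decouples.
∂L/∂x = -12(x + 1)(x + 2)(x + 4) = 0 at x ∈ {-4, -2, -1}; ∂L/∂y = 9(y - 3)(y + 1) = 0 at y ∈ {-1, 3}.
The Hessian is diagonal: diag(L_xx, L_yy). Second derivatives: L_xx(-4)=-72, L_xx(-2)=24, L_xx(-1)=-36; L_yy(-1)=-36, L_yy(3)=36.
Local minima occur where both diagonal entries positive: (-2, 3). Count: 1.

1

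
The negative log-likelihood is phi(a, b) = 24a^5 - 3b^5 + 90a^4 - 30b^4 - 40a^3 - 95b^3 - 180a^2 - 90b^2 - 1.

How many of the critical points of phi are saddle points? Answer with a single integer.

phi separates as a function of a plus a function of b, so ∇phi=0 decouples.
∂phi/∂a = 120a(a - 1)(a + 1)(a + 3) = 0 at a ∈ {-3, -1, 0, 1}; ∂phi/∂b = -15b(b + 1)(b + 3)(b + 4) = 0 at b ∈ {-4, -3, -1, 0}.
The Hessian is diagonal: diag(phi_aa, phi_bb). Second derivatives: phi_aa(-3)=-2880, phi_aa(-1)=480, phi_aa(0)=-360, phi_aa(1)=960; phi_bb(-4)=180, phi_bb(-3)=-90, phi_bb(-1)=90, phi_bb(0)=-180.
Saddle points occur where the two diagonal entries have opposite signs: (-3, -4), (-3, -1), (-1, -3), (-1, 0), (0, -4), (0, -1), (1, -3), (1, 0). Count: 8.

8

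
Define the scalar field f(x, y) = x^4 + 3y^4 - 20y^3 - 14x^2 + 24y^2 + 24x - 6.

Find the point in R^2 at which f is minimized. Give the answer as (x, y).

(-3, 4)

f(x,y) separates as P(x) + Q(y) − 6, so its minimum is min P + min Q − 6.
P'(x) = 4(x - 2)(x - 1)(x + 3) vanishes at x ∈ {-3, 1, 2}; Q'(y) = 12y(y - 4)(y - 1) vanishes at y ∈ {0, 1, 4}.
Local minima of P (where P''>0): P(-3)=-117, P(2)=8. Local minima of Q: Q(0)=0, Q(4)=-128.
So the global minimum of f is P(-3) + Q(4) − 6 = -117 − 128 − 6 = -251, attained at (-3, 4).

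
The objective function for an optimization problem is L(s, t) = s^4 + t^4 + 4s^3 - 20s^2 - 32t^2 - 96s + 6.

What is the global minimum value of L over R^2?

L(s,t) separates as P(s) + Q(t) + 6, so its minimum is min P + min Q + 6.
P'(s) = 4(s - 3)(s + 2)(s + 4) vanishes at s ∈ {-4, -2, 3}; Q'(t) = 4t(t - 4)(t + 4) vanishes at t ∈ {-4, 0, 4}.
Local minima of P (where P''>0): P(-4)=64, P(3)=-279. Local minima of Q: Q(-4)=-256, Q(4)=-256.
So the global minimum of L is P(3) + Q(-4) + 6 = -279 − 256 + 6 = -529, attained at (3, -4).

-529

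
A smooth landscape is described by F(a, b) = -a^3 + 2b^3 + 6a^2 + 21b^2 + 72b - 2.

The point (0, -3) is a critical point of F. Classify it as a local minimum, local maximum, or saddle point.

The mixed partial ∂²F/∂a∂b is 0, so the Hessian at any point is diag(F_aa, F_bb) = diag(6(-a + 2), 6(2b + 7)).
At (0, -3): H = diag(12, 6).
Both eigenvalues are positive, so H is positive definite: a local minimum.

local minimum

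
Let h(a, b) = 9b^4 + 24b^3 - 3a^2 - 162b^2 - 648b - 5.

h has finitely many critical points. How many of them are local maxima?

h separates as a function of a plus a function of b, so ∇h=0 decouples.
∂h/∂a = -6a = 0 at a ∈ {0}; ∂h/∂b = 36(b - 3)(b + 2)(b + 3) = 0 at b ∈ {-3, -2, 3}.
The Hessian is diagonal: diag(h_aa, h_bb). Second derivatives: h_aa(0)=-6; h_bb(-3)=216, h_bb(-2)=-180, h_bb(3)=1080.
Local maxima occur where both diagonal entries negative: (0, -2). Count: 1.

1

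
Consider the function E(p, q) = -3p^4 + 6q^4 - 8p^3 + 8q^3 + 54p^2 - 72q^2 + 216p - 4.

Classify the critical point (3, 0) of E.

The mixed partial ∂²E/∂p∂q is 0, so the Hessian at any point is diag(E_pp, E_qq) = diag(12(-3p^2 - 4p + 9), 24(3q^2 + 2q - 6)).
At (3, 0): H = diag(-360, -144).
Both eigenvalues are negative, so H is negative definite: a local maximum.

local maximum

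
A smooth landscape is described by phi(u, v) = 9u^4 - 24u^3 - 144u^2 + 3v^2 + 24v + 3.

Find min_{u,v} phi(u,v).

phi(u,v) separates as P(u) + Q(v) + 3, so its minimum is min P + min Q + 3.
P'(u) = 36u(u - 4)(u + 2) vanishes at u ∈ {-2, 0, 4}; Q'(v) = 6v + 24 vanishes at v ∈ {-4}.
Local minima of P (where P''>0): P(-2)=-240, P(4)=-1536. Local minima of Q: Q(-4)=-48.
So the global minimum of phi is P(4) + Q(-4) + 3 = -1536 − 48 + 3 = -1581, attained at (4, -4).

-1581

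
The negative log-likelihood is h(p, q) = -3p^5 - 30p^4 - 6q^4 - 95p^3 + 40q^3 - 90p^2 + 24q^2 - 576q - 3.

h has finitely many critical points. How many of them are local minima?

2

h separates as a function of p plus a function of q, so ∇h=0 decouples.
∂h/∂p = -15p(p + 1)(p + 3)(p + 4) = 0 at p ∈ {-4, -3, -1, 0}; ∂h/∂q = -24(q - 4)(q - 3)(q + 2) = 0 at q ∈ {-2, 3, 4}.
The Hessian is diagonal: diag(h_pp, h_qq). Second derivatives: h_pp(-4)=180, h_pp(-3)=-90, h_pp(-1)=90, h_pp(0)=-180; h_qq(-2)=-720, h_qq(3)=120, h_qq(4)=-144.
Local minima occur where both diagonal entries positive: (-4, 3), (-1, 3). Count: 2.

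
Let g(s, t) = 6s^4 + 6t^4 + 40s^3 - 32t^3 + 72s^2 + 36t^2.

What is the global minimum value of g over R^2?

-54

g(s,t) separates as P(s) + Q(t), so its minimum is min P + min Q.
P'(s) = 24s(s + 2)(s + 3) vanishes at s ∈ {-3, -2, 0}; Q'(t) = 24t(t - 3)(t - 1) vanishes at t ∈ {0, 1, 3}.
Local minima of P (where P''>0): P(-3)=54, P(0)=0. Local minima of Q: Q(0)=0, Q(3)=-54.
So the global minimum of g is P(0) + Q(3) = 0 − 54 = -54, attained at (0, 3).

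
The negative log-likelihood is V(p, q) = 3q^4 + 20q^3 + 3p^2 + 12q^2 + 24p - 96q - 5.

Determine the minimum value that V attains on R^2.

V(p,q) separates as A(p) + B(q) − 5, so its minimum is min A + min B − 5.
A'(p) = 6p + 24 vanishes at p ∈ {-4}; B'(q) = 12(q - 1)(q + 2)(q + 4) vanishes at q ∈ {-4, -2, 1}.
Local minima of A (where A''>0): A(-4)=-48. Local minima of B: B(-4)=64, B(1)=-61.
So the global minimum of V is A(-4) + B(1) − 5 = -48 − 61 − 5 = -114, attained at (-4, 1).

-114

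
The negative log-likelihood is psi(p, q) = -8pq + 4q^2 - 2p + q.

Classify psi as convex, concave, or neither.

psi is quadratic, so its Hessian is the constant matrix H = [[0, -8], [-8, 8]].
det(H) = -64, tr(H) = 8.
det(H) < 0, so H is indefinite: neither convex nor concave.

neither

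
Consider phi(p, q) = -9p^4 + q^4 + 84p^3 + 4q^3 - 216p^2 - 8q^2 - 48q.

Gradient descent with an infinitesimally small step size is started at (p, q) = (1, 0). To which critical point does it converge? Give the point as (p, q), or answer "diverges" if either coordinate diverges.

(3, 2)

phi is separable, so gradient descent decouples: p follows -∂phi/∂p, q follows -∂phi/∂q.
∂phi/∂p = -36p(p - 4)(p - 3); at p=1 this is -216, so p increases.
∂phi/∂q = 4(q - 2)(q + 2)(q + 3); at q=0 this is -48, so q increases.
p converges to its nearest critical value 3 (a local min of the p-part); q converges to 2. The iterate converges to (3, 2).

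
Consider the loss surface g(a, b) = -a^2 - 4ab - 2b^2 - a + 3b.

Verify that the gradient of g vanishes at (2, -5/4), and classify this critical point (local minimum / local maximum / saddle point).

∇g = (-2a - 4b - 1, -4a - 4b + 3); substituting (2, -5/4) gives ∇g = (0, 0), so (2, -5/4) is indeed a critical point.
The Hessian of g is constant: H = [[-2, -4], [-4, -4]].
det(H) = (-2)·(-4) − (-4)² = -8.
Since det(H) < 0, H is indefinite and the critical point is a saddle point.

saddle point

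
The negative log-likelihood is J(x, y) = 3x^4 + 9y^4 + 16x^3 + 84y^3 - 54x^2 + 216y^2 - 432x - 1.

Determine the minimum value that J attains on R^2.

J(x,y) separates as P(x) + Q(y) − 1, so its minimum is min P + min Q − 1.
P'(x) = 12(x - 3)(x + 3)(x + 4) vanishes at x ∈ {-4, -3, 3}; Q'(y) = 36y(y + 3)(y + 4) vanishes at y ∈ {-4, -3, 0}.
Local minima of P (where P''>0): P(-4)=608, P(3)=-1107. Local minima of Q: Q(-4)=384, Q(0)=0.
So the global minimum of J is P(3) + Q(0) − 1 = -1107 + 0 − 1 = -1108, attained at (3, 0).

-1108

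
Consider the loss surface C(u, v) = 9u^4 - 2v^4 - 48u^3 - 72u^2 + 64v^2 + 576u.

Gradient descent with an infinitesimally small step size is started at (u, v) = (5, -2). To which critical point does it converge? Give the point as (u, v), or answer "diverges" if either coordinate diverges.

C is separable, so gradient descent decouples: u follows -∂C/∂u, v follows -∂C/∂v.
∂C/∂u = 36(u - 4)(u - 2)(u + 2); at u=5 this is 756, so u decreases.
∂C/∂v = -8v(v - 4)(v + 4); at v=-2 this is -192, so v increases.
u converges to its nearest critical value 4 (a local min of the u-part); v converges to 0. The iterate converges to (4, 0).

(4, 0)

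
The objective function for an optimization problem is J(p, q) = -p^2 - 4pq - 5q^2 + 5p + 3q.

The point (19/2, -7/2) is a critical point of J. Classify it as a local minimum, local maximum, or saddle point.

The Hessian of J is constant: H = [[-2, -4], [-4, -10]].
det(H) = (-2)·(-10) − (-4)² = 4.
det(H) > 0 and tr(H) = -12 < 0, so H is negative definite and the point is a local maximum.

local maximum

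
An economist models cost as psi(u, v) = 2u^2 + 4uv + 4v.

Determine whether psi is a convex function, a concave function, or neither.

neither

psi is quadratic, so its Hessian is the constant matrix H = [[4, 4], [4, 0]].
det(H) = -16, tr(H) = 4.
det(H) < 0, so H is indefinite: neither convex nor concave.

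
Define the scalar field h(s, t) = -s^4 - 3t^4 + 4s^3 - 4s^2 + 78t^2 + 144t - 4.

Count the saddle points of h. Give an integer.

h separates as a function of s plus a function of t, so ∇h=0 decouples.
∂h/∂s = -4s(s - 2)(s - 1) = 0 at s ∈ {0, 1, 2}; ∂h/∂t = -12(t - 4)(t + 1)(t + 3) = 0 at t ∈ {-3, -1, 4}.
The Hessian is diagonal: diag(h_ss, h_tt). Second derivatives: h_ss(0)=-8, h_ss(1)=4, h_ss(2)=-8; h_tt(-3)=-168, h_tt(-1)=120, h_tt(4)=-420.
Saddle points occur where the two diagonal entries have opposite signs: (0, -1), (1, -3), (1, 4), (2, -1). Count: 4.

4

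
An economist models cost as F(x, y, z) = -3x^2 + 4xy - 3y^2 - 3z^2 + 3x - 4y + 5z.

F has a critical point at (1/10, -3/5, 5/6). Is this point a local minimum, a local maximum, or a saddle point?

The Hessian is constant: H = [[-6, 4, 0], [4, -6, 0], [0, 0, -6]].
Leading principal minors: Δ₁ = -6, Δ₂ = 20, Δ₃ = -120.
The minors alternate sign starting negative (−, +, −), so H is negative definite: a local maximum.

local maximum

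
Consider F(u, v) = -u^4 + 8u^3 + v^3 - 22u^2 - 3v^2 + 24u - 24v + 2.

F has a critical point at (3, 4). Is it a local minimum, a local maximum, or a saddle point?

saddle point

The mixed partial ∂²F/∂u∂v is 0, so the Hessian at any point is diag(F_uu, F_vv) = diag(4(-3u^2 + 12u - 11), 6(v - 1)).
At (3, 4): H = diag(-8, 18).
The eigenvalues have opposite signs, so H is indefinite: a saddle point.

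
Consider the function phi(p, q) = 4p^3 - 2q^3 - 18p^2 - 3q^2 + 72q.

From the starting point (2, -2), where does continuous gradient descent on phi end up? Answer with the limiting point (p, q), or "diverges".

phi is separable, so gradient descent decouples: p follows -∂phi/∂p, q follows -∂phi/∂q.
∂phi/∂p = 12p(p - 3); at p=2 this is -24, so p increases.
∂phi/∂q = -6(q - 3)(q + 4); at q=-2 this is 60, so q decreases.
p converges to its nearest critical value 3 (a local min of the p-part); q converges to -4. The iterate converges to (3, -4).

(3, -4)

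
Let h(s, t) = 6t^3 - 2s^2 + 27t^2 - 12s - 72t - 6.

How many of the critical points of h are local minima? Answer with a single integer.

h separates as a function of s plus a function of t, so ∇h=0 decouples.
∂h/∂s = -4(s + 3) = 0 at s ∈ {-3}; ∂h/∂t = 18(t - 1)(t + 4) = 0 at t ∈ {-4, 1}.
The Hessian is diagonal: diag(h_ss, h_tt). Second derivatives: h_ss(-3)=-4; h_tt(-4)=-90, h_tt(1)=90.
Local minima occur where both diagonal entries positive: none. Count: 0.

0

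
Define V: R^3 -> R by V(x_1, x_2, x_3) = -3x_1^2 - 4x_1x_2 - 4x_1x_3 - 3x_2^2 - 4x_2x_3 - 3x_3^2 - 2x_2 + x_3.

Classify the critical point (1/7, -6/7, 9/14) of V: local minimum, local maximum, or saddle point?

local maximum

The Hessian is constant: H = [[-6, -4, -4], [-4, -6, -4], [-4, -4, -6]].
Leading principal minors: Δ₁ = -6, Δ₂ = 20, Δ₃ = -56.
The minors alternate sign starting negative (−, +, −), so H is negative definite: a local maximum.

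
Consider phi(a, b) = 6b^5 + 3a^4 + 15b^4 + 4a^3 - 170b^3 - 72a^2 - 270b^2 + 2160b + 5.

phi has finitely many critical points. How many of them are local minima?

4

phi separates as a function of a plus a function of b, so ∇phi=0 decouples.
∂phi/∂a = 12a(a - 3)(a + 4) = 0 at a ∈ {-4, 0, 3}; ∂phi/∂b = 30(b - 3)(b - 2)(b + 3)(b + 4) = 0 at b ∈ {-4, -3, 2, 3}.
The Hessian is diagonal: diag(phi_aa, phi_bb). Second derivatives: phi_aa(-4)=336, phi_aa(0)=-144, phi_aa(3)=252; phi_bb(-4)=-1260, phi_bb(-3)=900, phi_bb(2)=-900, phi_bb(3)=1260.
Local minima occur where both diagonal entries positive: (-4, -3), (-4, 3), (3, -3), (3, 3). Count: 4.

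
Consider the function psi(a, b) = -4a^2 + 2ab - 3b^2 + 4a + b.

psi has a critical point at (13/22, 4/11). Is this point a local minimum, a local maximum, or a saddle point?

The Hessian of psi is constant: H = [[-8, 2], [2, -6]].
det(H) = (-8)·(-6) − 2² = 44.
det(H) > 0 and tr(H) = -14 < 0, so H is negative definite and the point is a local maximum.

local maximum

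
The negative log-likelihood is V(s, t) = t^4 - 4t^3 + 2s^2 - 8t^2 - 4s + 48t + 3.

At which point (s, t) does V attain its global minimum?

V(s,t) separates as P(s) + Q(t) + 3, so its minimum is min P + min Q + 3.
P'(s) = 4s - 4 vanishes at s ∈ {1}; Q'(t) = 4(t - 3)(t - 2)(t + 2) vanishes at t ∈ {-2, 2, 3}.
Local minima of P (where P''>0): P(1)=-2. Local minima of Q: Q(-2)=-80, Q(3)=45.
So the global minimum of V is P(1) + Q(-2) + 3 = -2 − 80 + 3 = -79, attained at (1, -2).

(1, -2)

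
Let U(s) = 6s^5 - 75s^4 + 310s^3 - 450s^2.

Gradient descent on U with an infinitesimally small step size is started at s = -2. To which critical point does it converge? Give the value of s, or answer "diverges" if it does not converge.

diverges

U'(s) = 30s(s - 5)(s - 3)(s - 2), so U'(-2) = 8400.
Gradient descent moves in the -U' direction, i.e. s is decreasing.
There is no critical point below s=-2, and U' keeps the same sign, so the iterate runs off to −∞.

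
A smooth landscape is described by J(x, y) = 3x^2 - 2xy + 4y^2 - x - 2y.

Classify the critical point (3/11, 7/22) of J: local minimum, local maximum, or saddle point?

The Hessian of J is constant: H = [[6, -2], [-2, 8]].
det(H) = 6·8 − (-2)² = 44.
det(H) > 0 and tr(H) = 14 > 0, so H is positive definite and the point is a local minimum.

local minimum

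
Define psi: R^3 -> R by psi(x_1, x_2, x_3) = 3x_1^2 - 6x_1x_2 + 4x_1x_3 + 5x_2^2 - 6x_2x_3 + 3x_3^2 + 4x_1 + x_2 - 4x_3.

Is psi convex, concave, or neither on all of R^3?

convex

psi is quadratic, so its Hessian is the constant matrix H = [[6, -6, 4], [-6, 10, -6], [4, -6, 6]].
Leading principal minors: 6, 24, 56.
All positive ⇒ H ≻ 0 ⇒ convex.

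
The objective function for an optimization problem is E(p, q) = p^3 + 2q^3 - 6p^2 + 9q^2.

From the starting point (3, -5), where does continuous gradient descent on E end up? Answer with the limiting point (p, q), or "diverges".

diverges

E is separable, so gradient descent decouples: p follows -∂E/∂p, q follows -∂E/∂q.
∂E/∂p = 3p(p - 4); at p=3 this is -9, so p increases.
∂E/∂q = 6q(q + 3); at q=-5 this is 60, so q decreases.
The q-coordinate has no critical point in that direction and runs off to infinity.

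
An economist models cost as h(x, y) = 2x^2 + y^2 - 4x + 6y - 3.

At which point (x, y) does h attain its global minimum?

h(x,y) separates as P(x) + Q(y) − 3, so its minimum is min P + min Q − 3.
P'(x) = 4x - 4 vanishes at x ∈ {1}; Q'(y) = 2y + 6 vanishes at y ∈ {-3}.
Local minima of P (where P''>0): P(1)=-2. Local minima of Q: Q(-3)=-9.
So the global minimum of h is P(1) + Q(-3) − 3 = -2 − 9 − 3 = -14, attained at (1, -3).

(1, -3)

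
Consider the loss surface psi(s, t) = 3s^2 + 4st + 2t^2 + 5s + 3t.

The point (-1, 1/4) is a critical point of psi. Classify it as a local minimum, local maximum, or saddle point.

local minimum

The Hessian of psi is constant: H = [[6, 4], [4, 4]].
det(H) = 6·4 − 4² = 8.
det(H) > 0 and tr(H) = 10 > 0, so H is positive definite and the point is a local minimum.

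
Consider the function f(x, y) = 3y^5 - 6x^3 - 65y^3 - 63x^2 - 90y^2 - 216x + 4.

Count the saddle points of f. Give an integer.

f separates as a function of x plus a function of y, so ∇f=0 decouples.
∂f/∂x = -18(x + 3)(x + 4) = 0 at x ∈ {-4, -3}; ∂f/∂y = 15y(y - 4)(y + 1)(y + 3) = 0 at y ∈ {-3, -1, 0, 4}.
The Hessian is diagonal: diag(f_xx, f_yy). Second derivatives: f_xx(-4)=18, f_xx(-3)=-18; f_yy(-3)=-630, f_yy(-1)=150, f_yy(0)=-180, f_yy(4)=2100.
Saddle points occur where the two diagonal entries have opposite signs: (-4, -3), (-4, 0), (-3, -1), (-3, 4). Count: 4.

4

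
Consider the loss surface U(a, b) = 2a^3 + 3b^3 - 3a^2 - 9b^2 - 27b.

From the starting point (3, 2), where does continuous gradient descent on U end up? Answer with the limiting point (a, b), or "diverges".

U is separable, so gradient descent decouples: a follows -∂U/∂a, b follows -∂U/∂b.
∂U/∂a = 6a(a - 1); at a=3 this is 36, so a decreases.
∂U/∂b = 9(b - 3)(b + 1); at b=2 this is -27, so b increases.
a converges to its nearest critical value 1 (a local min of the a-part); b converges to 3. The iterate converges to (1, 3).

(1, 3)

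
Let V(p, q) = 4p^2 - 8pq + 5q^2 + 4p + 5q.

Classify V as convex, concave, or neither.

convex

V is quadratic, so its Hessian is the constant matrix H = [[8, -8], [-8, 10]].
det(H) = 16, tr(H) = 18.
det(H) > 0 and tr(H) > 0, so H is positive definite everywhere: convex.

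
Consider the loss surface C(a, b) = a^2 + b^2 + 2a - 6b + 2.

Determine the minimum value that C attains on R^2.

-8

C(a,b) separates as P(a) + Q(b) + 2, so its minimum is min P + min Q + 2.
P'(a) = 2a + 2 vanishes at a ∈ {-1}; Q'(b) = 2b - 6 vanishes at b ∈ {3}.
Local minima of P (where P''>0): P(-1)=-1. Local minima of Q: Q(3)=-9.
So the global minimum of C is P(-1) + Q(3) + 2 = -1 − 9 + 2 = -8, attained at (-1, 3).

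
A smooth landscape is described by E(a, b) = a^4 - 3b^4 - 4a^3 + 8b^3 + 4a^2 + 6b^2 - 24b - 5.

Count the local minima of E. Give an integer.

E separates as a function of a plus a function of b, so ∇E=0 decouples.
∂E/∂a = 4a(a - 2)(a - 1) = 0 at a ∈ {0, 1, 2}; ∂E/∂b = -12(b - 2)(b - 1)(b + 1) = 0 at b ∈ {-1, 1, 2}.
The Hessian is diagonal: diag(E_aa, E_bb). Second derivatives: E_aa(0)=8, E_aa(1)=-4, E_aa(2)=8; E_bb(-1)=-72, E_bb(1)=24, E_bb(2)=-36.
Local minima occur where both diagonal entries positive: (0, 1), (2, 1). Count: 2.

2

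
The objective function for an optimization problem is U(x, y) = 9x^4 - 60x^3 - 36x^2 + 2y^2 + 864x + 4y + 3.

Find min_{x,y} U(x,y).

-1247

U(x,y) separates as P(x) + Q(y) + 3, so its minimum is min P + min Q + 3.
P'(x) = 36(x - 4)(x - 3)(x + 2) vanishes at x ∈ {-2, 3, 4}; Q'(y) = 4y + 4 vanishes at y ∈ {-1}.
Local minima of P (where P''>0): P(-2)=-1248, P(4)=1344. Local minima of Q: Q(-1)=-2.
So the global minimum of U is P(-2) + Q(-1) + 3 = -1248 − 2 + 3 = -1247, attained at (-2, -1).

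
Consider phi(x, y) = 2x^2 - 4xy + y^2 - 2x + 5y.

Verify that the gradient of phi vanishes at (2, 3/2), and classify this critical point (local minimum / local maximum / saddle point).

saddle point

∇phi = (4x - 4y - 2, -4x + 2y + 5); substituting (2, 3/2) gives ∇phi = (0, 0), so (2, 3/2) is indeed a critical point.
The Hessian of phi is constant: H = [[4, -4], [-4, 2]].
det(H) = 4·2 − (-4)² = -8.
Since det(H) < 0, H is indefinite and the critical point is a saddle point.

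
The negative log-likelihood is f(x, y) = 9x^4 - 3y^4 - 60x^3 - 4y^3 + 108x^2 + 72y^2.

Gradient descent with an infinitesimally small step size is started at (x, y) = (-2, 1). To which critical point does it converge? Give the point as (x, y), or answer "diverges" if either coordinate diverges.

f is separable, so gradient descent decouples: x follows -∂f/∂x, y follows -∂f/∂y.
∂f/∂x = 36x(x - 3)(x - 2); at x=-2 this is -1440, so x increases.
∂f/∂y = -12y(y - 3)(y + 4); at y=1 this is 120, so y decreases.
x converges to its nearest critical value 0 (a local min of the x-part); y converges to 0. The iterate converges to (0, 0).

(0, 0)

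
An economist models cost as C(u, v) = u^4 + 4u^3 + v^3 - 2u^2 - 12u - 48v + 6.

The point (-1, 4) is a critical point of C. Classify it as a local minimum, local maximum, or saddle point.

saddle point

The mixed partial ∂²C/∂u∂v is 0, so the Hessian at any point is diag(C_uu, C_vv) = diag(4(3u^2 + 6u - 1), 6v).
At (-1, 4): H = diag(-16, 24).
The eigenvalues have opposite signs, so H is indefinite: a saddle point.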